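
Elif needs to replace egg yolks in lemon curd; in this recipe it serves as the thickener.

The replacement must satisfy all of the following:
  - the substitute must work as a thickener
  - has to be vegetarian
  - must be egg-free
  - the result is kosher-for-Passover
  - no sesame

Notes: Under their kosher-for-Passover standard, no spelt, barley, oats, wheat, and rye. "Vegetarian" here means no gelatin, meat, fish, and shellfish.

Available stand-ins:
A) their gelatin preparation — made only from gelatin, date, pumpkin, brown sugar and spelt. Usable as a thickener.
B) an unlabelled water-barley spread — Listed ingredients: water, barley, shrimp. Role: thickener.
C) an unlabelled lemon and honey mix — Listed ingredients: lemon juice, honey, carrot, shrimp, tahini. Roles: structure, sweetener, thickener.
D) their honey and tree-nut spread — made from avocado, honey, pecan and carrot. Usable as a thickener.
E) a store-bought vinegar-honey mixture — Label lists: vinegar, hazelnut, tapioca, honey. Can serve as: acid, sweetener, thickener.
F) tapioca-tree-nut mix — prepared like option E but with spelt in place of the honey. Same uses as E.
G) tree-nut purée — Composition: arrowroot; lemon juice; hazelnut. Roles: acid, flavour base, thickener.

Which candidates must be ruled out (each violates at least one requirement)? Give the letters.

A: has spelt, so not kosher-for-Passover; has gelatin, so not vegetarian — out
B: has barley, so not kosher-for-Passover; has shrimp, so not vegetarian — reject
C: has shrimp, so not vegetarian; has tahini, so not sesame-free — reject
D: every rule checks out — keep
E: every rule checks out — valid
F: has spelt, so not kosher-for-Passover — out
G: only hazelnut, lemon juice, and arrowroot; none excluded — keep

A, B, C, F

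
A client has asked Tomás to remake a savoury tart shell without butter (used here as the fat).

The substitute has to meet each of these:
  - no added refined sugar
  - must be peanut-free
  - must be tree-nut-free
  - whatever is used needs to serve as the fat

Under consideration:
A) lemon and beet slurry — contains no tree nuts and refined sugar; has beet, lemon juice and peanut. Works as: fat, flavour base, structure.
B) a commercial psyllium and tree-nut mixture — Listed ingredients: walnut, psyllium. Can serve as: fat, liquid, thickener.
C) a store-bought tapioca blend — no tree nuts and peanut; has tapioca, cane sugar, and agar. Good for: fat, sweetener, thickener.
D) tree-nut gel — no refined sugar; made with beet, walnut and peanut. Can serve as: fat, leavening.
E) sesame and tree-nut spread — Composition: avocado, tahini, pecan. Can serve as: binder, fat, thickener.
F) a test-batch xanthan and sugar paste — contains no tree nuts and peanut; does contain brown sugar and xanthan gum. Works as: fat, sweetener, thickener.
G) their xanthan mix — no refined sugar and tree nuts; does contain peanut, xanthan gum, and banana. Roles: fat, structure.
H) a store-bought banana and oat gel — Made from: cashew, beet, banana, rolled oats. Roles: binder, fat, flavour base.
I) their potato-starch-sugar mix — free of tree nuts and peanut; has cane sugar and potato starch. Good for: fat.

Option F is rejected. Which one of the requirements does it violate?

no-added-sugar

usable as a fat: satisfied
peanut-free: satisfied
tree-nut-free: satisfied
no-added-sugar: has brown sugar — fails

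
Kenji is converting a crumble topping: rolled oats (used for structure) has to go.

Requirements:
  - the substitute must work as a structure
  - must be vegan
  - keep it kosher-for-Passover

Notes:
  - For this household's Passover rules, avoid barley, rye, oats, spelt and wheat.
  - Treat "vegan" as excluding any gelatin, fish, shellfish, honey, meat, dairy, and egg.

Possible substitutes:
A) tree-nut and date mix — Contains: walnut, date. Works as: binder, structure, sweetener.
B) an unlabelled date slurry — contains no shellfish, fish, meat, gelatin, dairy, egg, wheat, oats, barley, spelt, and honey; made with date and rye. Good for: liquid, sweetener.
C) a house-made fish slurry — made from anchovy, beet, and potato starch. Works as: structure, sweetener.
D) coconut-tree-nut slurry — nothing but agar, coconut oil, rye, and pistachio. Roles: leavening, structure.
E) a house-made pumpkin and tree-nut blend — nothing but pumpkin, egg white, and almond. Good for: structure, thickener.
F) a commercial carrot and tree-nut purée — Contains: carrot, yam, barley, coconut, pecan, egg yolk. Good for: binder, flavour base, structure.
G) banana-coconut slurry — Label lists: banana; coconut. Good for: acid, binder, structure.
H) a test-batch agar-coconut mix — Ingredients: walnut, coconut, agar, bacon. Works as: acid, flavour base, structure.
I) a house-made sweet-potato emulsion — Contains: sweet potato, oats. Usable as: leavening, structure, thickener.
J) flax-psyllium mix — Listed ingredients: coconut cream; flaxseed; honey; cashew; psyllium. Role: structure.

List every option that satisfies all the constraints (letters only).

A: only walnut and date; none excluded — valid
B: not usable as a structure; has rye, so not kosher-for-Passover — reject
C: has anchovy, so not vegan — out
D: has rye, so not kosher-for-Passover — reject
E: has egg white, so not vegan — out
F: has barley, so not kosher-for-Passover; has egg yolk, so not vegan — no
G: only coconut and banana; none excluded — OK
H: has bacon, so not vegan — no
I: has oats, so not kosher-for-Passover — reject
J: has honey, so not vegan — no

A, G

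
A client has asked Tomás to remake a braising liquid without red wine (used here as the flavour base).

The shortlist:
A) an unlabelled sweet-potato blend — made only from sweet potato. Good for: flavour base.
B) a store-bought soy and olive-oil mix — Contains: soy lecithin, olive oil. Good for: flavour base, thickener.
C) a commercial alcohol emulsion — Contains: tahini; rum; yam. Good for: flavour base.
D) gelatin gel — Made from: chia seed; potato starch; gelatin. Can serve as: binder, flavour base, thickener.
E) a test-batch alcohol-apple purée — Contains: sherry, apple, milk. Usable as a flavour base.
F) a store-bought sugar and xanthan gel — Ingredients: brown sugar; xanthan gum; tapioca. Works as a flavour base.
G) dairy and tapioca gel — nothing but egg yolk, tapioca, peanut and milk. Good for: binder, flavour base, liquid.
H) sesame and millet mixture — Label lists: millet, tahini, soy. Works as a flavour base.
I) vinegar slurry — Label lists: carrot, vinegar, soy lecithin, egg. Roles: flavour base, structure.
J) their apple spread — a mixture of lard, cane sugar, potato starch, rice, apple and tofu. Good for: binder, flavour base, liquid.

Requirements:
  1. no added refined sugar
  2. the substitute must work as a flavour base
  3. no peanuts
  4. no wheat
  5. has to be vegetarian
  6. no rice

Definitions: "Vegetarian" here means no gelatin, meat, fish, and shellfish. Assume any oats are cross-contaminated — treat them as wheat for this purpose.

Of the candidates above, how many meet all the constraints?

A: only sweet potato; none excluded — keep
B: wheat-free, no peanut — keep
C: only rum, tahini, and yam; none excluded — OK
D: has gelatin, so not vegetarian — no
E: works as a flavour base, no refined sugar, no rice — valid
F: has brown sugar, so not no-added-sugar — reject
G: has peanut, so not peanut-free — no
H: all constraints satisfied — keep
I: egg and soy lecithin etc. — none of it excluded — keep
J: has lard, so not vegetarian; has cane sugar, so not no-added-sugar (and 1 more) — no

6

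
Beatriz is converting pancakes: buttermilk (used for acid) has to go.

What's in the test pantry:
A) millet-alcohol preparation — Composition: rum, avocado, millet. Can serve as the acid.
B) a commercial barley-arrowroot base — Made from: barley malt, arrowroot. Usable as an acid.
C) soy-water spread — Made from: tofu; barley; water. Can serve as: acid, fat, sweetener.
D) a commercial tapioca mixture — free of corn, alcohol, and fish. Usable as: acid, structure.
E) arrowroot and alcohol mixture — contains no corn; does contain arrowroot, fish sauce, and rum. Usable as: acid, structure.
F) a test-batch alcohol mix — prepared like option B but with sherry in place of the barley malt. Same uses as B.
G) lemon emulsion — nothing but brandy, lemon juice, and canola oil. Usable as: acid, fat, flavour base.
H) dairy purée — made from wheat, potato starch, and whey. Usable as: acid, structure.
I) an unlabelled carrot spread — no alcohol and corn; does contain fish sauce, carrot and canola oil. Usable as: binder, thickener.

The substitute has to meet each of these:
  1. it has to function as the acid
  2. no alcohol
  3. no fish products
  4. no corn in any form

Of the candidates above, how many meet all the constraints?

A: has rum, so not alcohol-free — out
B: nothing on the exclusion list — OK
C: only barley, tofu and water; none excluded — OK
D: nothing on the exclusion list — OK
E: has rum, so not alcohol-free; has fish sauce, so not fish-free — out
F: has sherry, so not alcohol-free — out
G: has brandy, so not alcohol-free — out
H: no fish, no corn — valid
I: not usable as an acid; has fish sauce, so not fish-free — out

4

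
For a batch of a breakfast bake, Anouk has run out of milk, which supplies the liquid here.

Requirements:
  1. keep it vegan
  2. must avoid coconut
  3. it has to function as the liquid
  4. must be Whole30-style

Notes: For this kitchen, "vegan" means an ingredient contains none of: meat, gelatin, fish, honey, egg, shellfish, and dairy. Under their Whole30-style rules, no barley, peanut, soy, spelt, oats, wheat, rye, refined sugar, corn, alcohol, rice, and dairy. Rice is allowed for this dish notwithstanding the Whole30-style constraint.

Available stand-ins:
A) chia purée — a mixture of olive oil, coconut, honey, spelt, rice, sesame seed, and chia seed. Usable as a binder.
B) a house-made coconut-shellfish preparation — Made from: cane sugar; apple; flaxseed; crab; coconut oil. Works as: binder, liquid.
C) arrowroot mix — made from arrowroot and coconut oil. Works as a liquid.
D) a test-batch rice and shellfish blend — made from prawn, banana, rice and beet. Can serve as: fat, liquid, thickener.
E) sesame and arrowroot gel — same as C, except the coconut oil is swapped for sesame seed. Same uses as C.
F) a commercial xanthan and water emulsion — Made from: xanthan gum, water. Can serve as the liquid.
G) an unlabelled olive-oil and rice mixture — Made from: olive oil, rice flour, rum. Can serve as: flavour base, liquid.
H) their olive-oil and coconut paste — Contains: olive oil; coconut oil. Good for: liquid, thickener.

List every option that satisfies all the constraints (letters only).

E, F

A: not usable as a liquid; has honey, so not vegan (and 2 more) — no
B: has crab, so not vegan; has cane sugar, so not Whole30-style (and 1 more) — out
C: has coconut oil, so not coconut-free — out
D: has prawn, so not vegan — out
E: all constraints satisfied — keep
F: only water and xanthan gum; none excluded — OK
G: has rum, so not Whole30-style — out
H: has coconut oil, so not coconut-free — no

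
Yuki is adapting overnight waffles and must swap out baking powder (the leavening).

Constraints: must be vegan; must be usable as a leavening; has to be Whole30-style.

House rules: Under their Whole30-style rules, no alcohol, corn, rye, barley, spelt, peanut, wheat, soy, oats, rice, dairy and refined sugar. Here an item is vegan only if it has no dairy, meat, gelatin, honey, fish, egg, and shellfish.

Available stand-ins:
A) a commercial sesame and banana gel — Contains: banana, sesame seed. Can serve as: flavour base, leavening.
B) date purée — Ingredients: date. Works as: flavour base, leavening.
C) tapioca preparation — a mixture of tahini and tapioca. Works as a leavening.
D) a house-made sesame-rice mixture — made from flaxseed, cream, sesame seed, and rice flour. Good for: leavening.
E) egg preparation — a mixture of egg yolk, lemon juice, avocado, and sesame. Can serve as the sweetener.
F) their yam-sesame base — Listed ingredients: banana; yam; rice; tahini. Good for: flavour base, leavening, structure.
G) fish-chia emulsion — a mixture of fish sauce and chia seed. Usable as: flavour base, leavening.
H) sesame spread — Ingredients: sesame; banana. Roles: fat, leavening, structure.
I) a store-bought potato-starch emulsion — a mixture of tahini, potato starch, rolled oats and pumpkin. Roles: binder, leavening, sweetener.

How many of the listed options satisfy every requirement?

A: nothing on the exclusion list — keep
B: only date; none excluded — keep
C: works as a leavening, vegan, Whole30-style — OK
D: has cream, so not Whole30-style; has cream, so not vegan — out
E: not usable as a leavening; has egg yolk, so not vegan — reject
F: has rice, so not Whole30-style — out
G: has fish sauce, so not vegan — out
H: only sesame and banana; none excluded — OK
I: has rolled oats, so not Whole30-style — reject

4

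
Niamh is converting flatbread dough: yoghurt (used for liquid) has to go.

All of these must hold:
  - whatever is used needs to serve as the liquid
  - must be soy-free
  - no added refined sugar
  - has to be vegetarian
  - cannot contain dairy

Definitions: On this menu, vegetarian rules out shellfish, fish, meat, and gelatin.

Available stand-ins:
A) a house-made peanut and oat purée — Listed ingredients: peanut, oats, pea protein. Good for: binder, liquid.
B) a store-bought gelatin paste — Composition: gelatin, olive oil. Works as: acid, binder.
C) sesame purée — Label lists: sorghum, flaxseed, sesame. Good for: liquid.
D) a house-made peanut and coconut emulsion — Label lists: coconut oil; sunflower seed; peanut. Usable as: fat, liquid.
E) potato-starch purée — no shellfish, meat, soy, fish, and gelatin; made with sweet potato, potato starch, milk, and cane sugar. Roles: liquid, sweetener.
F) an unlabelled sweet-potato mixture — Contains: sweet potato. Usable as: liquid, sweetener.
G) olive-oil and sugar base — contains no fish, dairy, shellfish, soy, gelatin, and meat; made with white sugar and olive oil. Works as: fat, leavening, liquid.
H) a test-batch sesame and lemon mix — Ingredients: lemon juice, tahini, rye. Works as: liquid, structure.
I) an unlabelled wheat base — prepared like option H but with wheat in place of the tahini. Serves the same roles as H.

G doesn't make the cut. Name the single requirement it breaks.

no-added-sugar

usable as a liquid: satisfied
vegetarian: satisfied
dairy-free: satisfied
no-added-sugar: has white sugar — fails
soy-free: satisfied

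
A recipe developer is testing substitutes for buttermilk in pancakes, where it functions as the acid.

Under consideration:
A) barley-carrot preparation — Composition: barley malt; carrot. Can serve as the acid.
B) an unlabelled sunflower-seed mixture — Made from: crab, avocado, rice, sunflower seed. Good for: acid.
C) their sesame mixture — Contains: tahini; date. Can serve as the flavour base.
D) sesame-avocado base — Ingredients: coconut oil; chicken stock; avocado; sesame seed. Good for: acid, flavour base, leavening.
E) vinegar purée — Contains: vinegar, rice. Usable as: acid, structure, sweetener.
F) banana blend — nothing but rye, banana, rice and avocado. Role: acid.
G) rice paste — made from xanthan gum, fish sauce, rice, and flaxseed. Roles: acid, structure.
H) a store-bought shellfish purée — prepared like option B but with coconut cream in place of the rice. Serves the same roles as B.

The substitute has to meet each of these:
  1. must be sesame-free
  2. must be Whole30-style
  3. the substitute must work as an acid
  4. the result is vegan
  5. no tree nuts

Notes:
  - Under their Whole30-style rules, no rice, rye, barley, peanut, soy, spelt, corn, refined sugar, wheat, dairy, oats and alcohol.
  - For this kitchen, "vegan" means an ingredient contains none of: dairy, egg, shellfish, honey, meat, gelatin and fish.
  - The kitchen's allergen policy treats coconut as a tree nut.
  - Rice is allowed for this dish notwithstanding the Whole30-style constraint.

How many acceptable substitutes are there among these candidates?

1

A: has barley malt, so not Whole30-style — reject
B: has crab, so not vegan — no
C: not usable as an acid; has tahini, so not sesame-free — out
D: has chicken stock, so not vegan; has sesame seed, so not sesame-free (and 1 more) — reject
E: rice is permitted under the Whole30-style carve-out; nothing else excluded — keep
F: has rye, so not Whole30-style — no
G: has fish sauce, so not vegan — out
H: has crab, so not vegan; has coconut cream, so not tree-nut-free — no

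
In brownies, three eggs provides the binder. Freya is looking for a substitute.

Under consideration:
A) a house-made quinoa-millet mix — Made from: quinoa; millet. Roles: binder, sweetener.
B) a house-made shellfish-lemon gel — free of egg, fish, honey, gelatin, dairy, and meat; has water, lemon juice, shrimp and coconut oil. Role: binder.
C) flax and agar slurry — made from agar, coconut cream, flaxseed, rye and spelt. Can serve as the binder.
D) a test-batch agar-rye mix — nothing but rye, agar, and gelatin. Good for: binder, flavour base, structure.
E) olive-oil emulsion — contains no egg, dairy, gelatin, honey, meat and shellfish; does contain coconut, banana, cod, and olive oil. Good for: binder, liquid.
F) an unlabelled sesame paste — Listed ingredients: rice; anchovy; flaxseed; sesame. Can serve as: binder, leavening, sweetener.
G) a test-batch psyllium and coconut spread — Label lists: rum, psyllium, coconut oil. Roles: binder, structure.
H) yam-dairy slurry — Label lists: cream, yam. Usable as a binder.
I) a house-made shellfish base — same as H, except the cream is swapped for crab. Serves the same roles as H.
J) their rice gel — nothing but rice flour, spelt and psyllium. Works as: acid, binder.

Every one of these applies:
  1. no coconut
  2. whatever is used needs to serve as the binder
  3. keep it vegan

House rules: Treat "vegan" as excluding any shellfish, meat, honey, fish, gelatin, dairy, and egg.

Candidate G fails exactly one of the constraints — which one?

coconut-free

usable as a binder: satisfied
vegan: satisfied
coconut-free: has coconut oil — fails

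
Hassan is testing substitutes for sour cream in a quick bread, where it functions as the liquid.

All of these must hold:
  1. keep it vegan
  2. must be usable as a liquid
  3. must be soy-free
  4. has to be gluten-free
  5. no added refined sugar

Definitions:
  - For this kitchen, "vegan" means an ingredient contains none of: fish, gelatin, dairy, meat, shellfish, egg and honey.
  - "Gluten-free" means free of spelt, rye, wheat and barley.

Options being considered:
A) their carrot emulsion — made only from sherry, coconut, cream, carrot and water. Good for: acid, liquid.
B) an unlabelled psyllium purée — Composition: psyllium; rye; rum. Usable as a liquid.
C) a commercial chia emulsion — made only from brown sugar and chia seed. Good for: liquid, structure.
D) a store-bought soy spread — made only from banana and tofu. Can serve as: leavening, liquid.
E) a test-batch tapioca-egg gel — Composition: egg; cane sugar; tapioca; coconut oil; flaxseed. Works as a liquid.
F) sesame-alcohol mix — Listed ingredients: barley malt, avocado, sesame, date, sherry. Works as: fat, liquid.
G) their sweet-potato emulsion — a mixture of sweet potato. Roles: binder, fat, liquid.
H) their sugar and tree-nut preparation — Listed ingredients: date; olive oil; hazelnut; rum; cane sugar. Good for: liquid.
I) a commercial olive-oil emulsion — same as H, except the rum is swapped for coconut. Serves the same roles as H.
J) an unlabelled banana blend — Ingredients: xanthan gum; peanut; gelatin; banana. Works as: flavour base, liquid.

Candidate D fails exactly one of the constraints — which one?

soy-free

usable as a liquid: satisfied
vegan: satisfied
gluten-free: satisfied
no-added-sugar: satisfied
soy-free: has tofu — fails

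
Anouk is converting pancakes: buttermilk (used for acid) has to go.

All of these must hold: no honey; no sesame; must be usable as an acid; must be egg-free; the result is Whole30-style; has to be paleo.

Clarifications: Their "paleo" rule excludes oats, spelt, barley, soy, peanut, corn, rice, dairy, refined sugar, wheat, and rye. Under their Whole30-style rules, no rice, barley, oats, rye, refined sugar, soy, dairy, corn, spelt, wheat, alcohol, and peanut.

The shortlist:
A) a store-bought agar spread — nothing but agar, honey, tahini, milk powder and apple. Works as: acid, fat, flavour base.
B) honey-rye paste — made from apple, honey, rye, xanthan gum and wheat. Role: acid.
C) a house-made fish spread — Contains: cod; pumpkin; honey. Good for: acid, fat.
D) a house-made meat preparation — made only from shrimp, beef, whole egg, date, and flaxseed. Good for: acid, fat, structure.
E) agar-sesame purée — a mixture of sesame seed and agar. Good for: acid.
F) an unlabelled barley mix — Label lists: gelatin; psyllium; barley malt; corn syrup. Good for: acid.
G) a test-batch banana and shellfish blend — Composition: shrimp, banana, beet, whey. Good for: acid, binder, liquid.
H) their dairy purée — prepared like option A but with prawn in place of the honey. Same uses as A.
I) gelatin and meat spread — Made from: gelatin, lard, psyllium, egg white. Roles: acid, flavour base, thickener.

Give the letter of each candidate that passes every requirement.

none

A: has milk powder, so not paleo; has milk powder, so not Whole30-style (and 2 more) — reject
B: has rye, so not paleo; has rye, so not Whole30-style (and 1 more) — reject
C: has honey, so not honey-free — reject
D: has whole egg, so not egg-free — no
E: has sesame seed, so not sesame-free — out
F: has barley malt, so not paleo; has barley malt, so not Whole30-style — no
G: has whey, so not paleo; has whey, so not Whole30-style — out
H: has milk powder, so not paleo; has milk powder, so not Whole30-style (and 1 more) — no
I: has egg white, so not egg-free — no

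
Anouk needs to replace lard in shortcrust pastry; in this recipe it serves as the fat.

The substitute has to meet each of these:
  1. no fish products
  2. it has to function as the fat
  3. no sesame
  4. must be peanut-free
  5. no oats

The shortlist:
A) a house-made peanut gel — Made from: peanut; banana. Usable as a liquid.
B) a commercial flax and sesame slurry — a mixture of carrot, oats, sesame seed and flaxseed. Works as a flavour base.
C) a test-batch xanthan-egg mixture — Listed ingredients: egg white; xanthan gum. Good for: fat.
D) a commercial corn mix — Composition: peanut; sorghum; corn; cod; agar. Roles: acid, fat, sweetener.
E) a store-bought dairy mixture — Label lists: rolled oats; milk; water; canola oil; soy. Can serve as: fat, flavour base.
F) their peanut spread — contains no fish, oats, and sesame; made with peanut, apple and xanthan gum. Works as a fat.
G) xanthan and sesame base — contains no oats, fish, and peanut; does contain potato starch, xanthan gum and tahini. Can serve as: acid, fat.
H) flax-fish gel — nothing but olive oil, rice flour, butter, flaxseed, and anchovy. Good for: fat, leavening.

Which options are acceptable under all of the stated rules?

A: not usable as a fat; has peanut, so not peanut-free — no
B: not usable as a fat; has sesame seed, so not sesame-free (and 1 more) — reject
C: only egg white and xanthan gum; none excluded — keep
D: has peanut, so not peanut-free; has cod, so not fish-free — reject
E: has rolled oats, so not oat-free — no
F: has peanut, so not peanut-free — out
G: has tahini, so not sesame-free — no
H: has anchovy, so not fish-free — out

C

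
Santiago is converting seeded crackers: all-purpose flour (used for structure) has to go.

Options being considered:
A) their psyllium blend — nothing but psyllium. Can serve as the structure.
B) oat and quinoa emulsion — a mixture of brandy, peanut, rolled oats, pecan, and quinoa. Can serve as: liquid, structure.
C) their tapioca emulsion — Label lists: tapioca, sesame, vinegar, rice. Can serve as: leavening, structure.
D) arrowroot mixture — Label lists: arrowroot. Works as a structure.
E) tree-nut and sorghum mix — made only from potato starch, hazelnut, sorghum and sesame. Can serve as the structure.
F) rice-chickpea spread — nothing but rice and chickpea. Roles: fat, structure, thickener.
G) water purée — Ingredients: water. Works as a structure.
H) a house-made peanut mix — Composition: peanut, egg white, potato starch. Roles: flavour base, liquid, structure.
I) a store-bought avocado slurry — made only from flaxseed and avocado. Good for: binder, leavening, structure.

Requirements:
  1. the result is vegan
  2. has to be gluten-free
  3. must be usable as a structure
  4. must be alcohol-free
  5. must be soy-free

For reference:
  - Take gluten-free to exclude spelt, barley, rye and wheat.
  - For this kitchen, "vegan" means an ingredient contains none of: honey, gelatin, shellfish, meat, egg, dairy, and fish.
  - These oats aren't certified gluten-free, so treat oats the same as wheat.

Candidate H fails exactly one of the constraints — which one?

vegan

usable as a structure: satisfied
gluten-free: satisfied
vegan: has egg white — fails
alcohol-free: satisfied
soy-free: satisfied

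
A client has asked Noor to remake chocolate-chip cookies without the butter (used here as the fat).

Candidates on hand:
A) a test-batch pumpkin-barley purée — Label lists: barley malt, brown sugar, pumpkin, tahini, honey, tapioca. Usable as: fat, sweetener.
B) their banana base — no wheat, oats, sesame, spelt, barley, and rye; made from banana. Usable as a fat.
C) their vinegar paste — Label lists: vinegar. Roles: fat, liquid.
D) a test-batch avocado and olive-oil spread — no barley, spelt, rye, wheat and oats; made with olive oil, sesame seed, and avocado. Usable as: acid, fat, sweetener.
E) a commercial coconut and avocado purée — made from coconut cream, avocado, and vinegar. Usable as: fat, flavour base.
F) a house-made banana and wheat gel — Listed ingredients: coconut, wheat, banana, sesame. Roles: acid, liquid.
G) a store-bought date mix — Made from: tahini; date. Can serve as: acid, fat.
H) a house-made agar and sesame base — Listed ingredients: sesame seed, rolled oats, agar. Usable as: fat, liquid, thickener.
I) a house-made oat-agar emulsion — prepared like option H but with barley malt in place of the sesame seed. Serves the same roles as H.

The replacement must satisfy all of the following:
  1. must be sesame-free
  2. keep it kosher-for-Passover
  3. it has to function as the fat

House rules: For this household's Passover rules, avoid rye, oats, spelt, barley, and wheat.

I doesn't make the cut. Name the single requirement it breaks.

kosher-for-Passover

usable as a fat: satisfied
kosher-for-Passover: has barley malt — fails
sesame-free: satisfied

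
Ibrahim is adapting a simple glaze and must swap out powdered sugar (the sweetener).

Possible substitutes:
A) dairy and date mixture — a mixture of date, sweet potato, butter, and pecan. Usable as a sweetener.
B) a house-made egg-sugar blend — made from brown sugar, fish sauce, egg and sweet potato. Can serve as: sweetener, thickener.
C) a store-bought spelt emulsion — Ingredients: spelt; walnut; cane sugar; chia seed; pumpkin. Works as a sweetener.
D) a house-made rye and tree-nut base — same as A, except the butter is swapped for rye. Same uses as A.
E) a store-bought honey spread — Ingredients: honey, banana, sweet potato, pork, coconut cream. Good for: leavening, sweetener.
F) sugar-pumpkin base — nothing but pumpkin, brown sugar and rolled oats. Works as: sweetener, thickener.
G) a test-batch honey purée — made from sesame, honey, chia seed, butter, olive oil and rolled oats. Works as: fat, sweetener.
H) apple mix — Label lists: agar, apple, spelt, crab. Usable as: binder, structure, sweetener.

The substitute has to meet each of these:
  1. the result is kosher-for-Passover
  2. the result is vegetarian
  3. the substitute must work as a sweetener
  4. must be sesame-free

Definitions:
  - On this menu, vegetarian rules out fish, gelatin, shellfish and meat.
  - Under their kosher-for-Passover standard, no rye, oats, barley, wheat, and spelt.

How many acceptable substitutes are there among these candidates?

1

A: butter and pecan etc. — none of it excluded — valid
B: has fish sauce, so not vegetarian — reject
C: has spelt, so not kosher-for-Passover — reject
D: has rye, so not kosher-for-Passover — no
E: has pork, so not vegetarian — out
F: has rolled oats, so not kosher-for-Passover — reject
G: has rolled oats, so not kosher-for-Passover; has sesame, so not sesame-free — reject
H: has crab, so not vegetarian; has spelt, so not kosher-for-Passover — reject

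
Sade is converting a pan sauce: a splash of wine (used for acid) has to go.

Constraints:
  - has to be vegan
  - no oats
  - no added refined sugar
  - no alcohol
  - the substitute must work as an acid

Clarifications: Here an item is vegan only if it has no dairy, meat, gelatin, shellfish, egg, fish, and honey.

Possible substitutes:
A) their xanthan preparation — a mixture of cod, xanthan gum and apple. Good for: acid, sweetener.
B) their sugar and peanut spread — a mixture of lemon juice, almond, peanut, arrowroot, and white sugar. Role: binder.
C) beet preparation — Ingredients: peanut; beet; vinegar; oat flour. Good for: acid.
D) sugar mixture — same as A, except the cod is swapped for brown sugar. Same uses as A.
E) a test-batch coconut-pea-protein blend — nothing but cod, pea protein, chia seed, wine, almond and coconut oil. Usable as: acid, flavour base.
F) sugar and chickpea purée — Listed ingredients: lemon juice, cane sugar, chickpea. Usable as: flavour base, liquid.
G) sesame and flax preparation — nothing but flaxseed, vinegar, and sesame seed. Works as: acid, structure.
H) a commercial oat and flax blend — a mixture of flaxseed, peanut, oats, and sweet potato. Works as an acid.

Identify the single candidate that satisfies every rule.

A: has cod, so not vegan — no
B: not usable as an acid; has white sugar, so not no-added-sugar — no
C: has oat flour, so not oat-free — out
D: has brown sugar, so not no-added-sugar — no
E: has cod, so not vegan; has wine, so not alcohol-free — out
F: not usable as an acid; has cane sugar, so not no-added-sugar — no
G: all constraints satisfied — OK
H: has oats, so not oat-free — no

G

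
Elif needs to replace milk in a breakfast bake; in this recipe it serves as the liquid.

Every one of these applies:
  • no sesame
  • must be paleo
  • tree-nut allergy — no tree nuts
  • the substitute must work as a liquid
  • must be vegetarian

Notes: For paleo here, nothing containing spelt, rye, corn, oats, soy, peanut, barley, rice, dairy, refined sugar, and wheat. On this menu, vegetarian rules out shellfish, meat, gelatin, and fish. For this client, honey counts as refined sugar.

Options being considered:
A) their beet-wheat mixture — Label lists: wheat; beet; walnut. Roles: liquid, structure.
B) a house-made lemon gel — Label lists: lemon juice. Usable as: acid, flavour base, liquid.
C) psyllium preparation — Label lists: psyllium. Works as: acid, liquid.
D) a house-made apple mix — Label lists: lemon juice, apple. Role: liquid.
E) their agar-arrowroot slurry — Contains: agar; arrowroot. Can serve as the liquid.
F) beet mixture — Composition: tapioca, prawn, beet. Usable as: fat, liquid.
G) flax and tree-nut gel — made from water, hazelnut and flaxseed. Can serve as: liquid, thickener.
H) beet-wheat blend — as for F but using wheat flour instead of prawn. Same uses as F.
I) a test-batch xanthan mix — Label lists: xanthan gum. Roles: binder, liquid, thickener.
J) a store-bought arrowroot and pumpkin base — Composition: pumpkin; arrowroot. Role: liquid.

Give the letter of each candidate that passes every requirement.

B, C, D, E, I, J

A: has wheat, so not paleo; has walnut, so not tree-nut-free — reject
B: only lemon juice; none excluded — OK
C: only psyllium; none excluded — OK
D: only apple and lemon juice; none excluded — valid
E: vegetarian, paleo — keep
F: has prawn, so not vegetarian — reject
G: has hazelnut, so not tree-nut-free — no
H: has wheat flour, so not paleo — reject
I: all constraints satisfied — keep
J: all constraints satisfied — valid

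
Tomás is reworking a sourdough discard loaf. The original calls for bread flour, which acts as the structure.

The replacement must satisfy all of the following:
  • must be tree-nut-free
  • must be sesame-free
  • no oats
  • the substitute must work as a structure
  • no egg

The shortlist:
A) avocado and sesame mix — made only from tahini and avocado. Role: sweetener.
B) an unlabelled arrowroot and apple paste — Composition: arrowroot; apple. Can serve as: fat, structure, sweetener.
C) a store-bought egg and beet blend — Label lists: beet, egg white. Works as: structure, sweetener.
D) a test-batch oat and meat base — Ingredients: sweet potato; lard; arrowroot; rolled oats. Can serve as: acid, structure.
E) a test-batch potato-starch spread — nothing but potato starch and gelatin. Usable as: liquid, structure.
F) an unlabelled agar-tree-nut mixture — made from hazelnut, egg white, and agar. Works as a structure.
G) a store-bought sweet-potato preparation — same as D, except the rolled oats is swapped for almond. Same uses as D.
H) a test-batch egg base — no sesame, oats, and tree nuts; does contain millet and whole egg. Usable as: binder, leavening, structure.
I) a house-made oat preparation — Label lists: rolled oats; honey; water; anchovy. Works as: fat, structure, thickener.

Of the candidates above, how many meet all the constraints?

A: not usable as a structure; has tahini, so not sesame-free — no
B: every rule checks out — keep
C: has egg white, so not egg-free — no
D: has rolled oats, so not oat-free — reject
E: works as a structure, no sesame, no egg — OK
F: has egg white, so not egg-free; has hazelnut, so not tree-nut-free — no
G: has almond, so not tree-nut-free — reject
H: has whole egg, so not egg-free — out
I: has rolled oats, so not oat-free — reject

2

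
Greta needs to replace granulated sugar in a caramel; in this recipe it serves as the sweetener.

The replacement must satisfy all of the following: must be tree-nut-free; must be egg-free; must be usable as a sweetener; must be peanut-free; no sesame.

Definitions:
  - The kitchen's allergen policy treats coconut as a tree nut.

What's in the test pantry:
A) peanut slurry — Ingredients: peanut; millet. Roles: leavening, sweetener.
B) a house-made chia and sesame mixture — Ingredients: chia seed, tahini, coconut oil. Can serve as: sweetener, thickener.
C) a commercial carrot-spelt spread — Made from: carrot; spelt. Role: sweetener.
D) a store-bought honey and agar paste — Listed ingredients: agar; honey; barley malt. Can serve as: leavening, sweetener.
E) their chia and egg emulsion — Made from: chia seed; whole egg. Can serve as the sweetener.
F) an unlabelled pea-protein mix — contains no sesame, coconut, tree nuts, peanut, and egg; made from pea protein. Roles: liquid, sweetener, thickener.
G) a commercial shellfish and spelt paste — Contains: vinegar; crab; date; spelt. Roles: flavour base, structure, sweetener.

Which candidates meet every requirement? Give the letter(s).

C, D, F, G

A: has peanut, so not peanut-free — out
B: has tahini, so not sesame-free; has coconut oil, so not tree-nut-free — no
C: works as a sweetener, no egg, no peanut — valid
D: no peanut, tree-nut-free — valid
E: has whole egg, so not egg-free — no
F: tree-nut-free, no peanut — valid
G: no sesame, no egg — valid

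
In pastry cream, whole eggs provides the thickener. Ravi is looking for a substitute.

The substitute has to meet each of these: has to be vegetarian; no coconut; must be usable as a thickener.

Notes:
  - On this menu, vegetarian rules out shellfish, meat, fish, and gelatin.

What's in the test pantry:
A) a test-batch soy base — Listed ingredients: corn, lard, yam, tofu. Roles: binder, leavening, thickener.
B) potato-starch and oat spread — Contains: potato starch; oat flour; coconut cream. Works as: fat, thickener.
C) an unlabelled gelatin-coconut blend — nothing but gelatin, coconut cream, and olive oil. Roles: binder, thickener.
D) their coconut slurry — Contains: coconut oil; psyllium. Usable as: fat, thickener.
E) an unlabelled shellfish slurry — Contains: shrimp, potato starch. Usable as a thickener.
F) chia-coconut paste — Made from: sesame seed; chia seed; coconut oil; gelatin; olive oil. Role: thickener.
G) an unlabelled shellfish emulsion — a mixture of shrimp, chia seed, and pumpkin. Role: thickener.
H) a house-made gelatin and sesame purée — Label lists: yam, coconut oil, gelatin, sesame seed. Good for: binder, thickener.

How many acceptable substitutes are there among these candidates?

A: has lard, so not vegetarian — out
B: has coconut cream, so not coconut-free — out
C: has gelatin, so not vegetarian; has coconut cream, so not coconut-free — no
D: has coconut oil, so not coconut-free — no
E: has shrimp, so not vegetarian — out
F: has gelatin, so not vegetarian; has coconut oil, so not coconut-free — out
G: has shrimp, so not vegetarian — out
H: has gelatin, so not vegetarian; has coconut oil, so not coconut-free — no

0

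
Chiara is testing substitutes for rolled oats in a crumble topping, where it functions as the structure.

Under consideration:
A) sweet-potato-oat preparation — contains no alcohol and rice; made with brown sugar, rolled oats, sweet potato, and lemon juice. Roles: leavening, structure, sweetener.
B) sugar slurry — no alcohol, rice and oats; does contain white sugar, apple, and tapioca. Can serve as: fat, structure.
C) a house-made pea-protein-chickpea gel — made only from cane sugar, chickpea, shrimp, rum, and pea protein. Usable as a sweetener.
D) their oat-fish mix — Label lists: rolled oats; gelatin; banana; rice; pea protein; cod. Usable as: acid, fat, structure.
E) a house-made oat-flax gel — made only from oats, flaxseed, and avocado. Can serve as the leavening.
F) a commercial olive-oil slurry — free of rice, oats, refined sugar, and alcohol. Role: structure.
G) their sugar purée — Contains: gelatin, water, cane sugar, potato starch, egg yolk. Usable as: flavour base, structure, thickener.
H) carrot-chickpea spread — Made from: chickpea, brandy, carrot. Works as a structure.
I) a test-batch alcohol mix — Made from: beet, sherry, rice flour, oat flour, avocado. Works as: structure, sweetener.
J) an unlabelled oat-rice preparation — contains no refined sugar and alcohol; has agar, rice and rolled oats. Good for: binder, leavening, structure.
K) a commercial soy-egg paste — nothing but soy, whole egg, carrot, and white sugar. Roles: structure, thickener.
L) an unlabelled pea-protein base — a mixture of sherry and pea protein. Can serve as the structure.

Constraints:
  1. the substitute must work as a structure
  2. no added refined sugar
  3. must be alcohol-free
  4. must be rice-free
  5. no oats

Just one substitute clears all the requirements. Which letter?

A: has rolled oats, so not oat-free; has brown sugar, so not no-added-sugar — no
B: has white sugar, so not no-added-sugar — reject
C: not usable as a structure; has cane sugar, so not no-added-sugar (and 1 more) — out
D: has rolled oats, so not oat-free; has rice, so not rice-free — out
E: not usable as a structure; has oats, so not oat-free — no
F: no oats, no refined sugar — keep
G: has cane sugar, so not no-added-sugar — out
H: has brandy, so not alcohol-free — out
I: has oat flour, so not oat-free; has sherry, so not alcohol-free (and 1 more) — no
J: has rolled oats, so not oat-free; has rice, so not rice-free — no
K: has white sugar, so not no-added-sugar — no
L: has sherry, so not alcohol-free — no

F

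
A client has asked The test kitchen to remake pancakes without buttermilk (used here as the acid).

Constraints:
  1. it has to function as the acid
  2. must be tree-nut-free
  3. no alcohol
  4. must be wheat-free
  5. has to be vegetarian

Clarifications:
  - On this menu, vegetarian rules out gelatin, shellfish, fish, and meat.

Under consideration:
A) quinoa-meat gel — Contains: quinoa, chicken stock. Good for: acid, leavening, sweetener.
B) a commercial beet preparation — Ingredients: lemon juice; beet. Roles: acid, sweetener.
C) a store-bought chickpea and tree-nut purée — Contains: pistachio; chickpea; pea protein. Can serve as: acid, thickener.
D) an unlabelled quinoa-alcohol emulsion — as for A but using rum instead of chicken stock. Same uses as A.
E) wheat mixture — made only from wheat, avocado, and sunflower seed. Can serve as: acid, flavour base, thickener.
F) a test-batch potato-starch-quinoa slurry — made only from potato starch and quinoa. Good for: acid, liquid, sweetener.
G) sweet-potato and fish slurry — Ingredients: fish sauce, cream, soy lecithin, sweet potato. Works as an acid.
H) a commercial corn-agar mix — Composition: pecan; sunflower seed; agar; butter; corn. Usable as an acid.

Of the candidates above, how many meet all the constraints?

A: has chicken stock, so not vegetarian — reject
B: nothing on the exclusion list — valid
C: has pistachio, so not tree-nut-free — no
D: has rum, so not alcohol-free — no
E: has wheat, so not wheat-free — out
F: all constraints satisfied — valid
G: has fish sauce, so not vegetarian — reject
H: has pecan, so not tree-nut-free — out

2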